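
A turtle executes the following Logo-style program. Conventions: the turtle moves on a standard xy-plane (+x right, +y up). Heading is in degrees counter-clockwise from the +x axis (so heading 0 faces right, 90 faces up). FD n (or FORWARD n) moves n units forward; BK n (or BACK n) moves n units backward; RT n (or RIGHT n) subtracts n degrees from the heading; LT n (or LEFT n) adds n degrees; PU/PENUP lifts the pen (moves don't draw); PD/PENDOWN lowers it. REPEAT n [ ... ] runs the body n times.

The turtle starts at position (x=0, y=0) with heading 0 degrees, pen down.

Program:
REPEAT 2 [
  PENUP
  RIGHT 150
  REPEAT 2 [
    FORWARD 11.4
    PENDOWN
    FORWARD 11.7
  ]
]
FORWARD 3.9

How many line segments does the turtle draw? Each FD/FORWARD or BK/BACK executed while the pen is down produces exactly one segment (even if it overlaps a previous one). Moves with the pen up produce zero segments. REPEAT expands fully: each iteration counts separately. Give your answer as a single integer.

Executing turtle program step by step:
Start: pos=(0,0), heading=0, pen down
REPEAT 2 [
  -- iteration 1/2 --
  PU: pen up
  RT 150: heading 0 -> 210
  REPEAT 2 [
    -- iteration 1/2 --
    FD 11.4: (0,0) -> (-9.873,-5.7) [heading=210, move]
    PD: pen down
    FD 11.7: (-9.873,-5.7) -> (-20.005,-11.55) [heading=210, draw]
    -- iteration 2/2 --
    FD 11.4: (-20.005,-11.55) -> (-29.878,-17.25) [heading=210, draw]
    PD: pen down
    FD 11.7: (-29.878,-17.25) -> (-40.01,-23.1) [heading=210, draw]
  ]
  -- iteration 2/2 --
  PU: pen up
  RT 150: heading 210 -> 60
  REPEAT 2 [
    -- iteration 1/2 --
    FD 11.4: (-40.01,-23.1) -> (-34.31,-13.227) [heading=60, move]
    PD: pen down
    FD 11.7: (-34.31,-13.227) -> (-28.46,-3.095) [heading=60, draw]
    -- iteration 2/2 --
    FD 11.4: (-28.46,-3.095) -> (-22.76,6.778) [heading=60, draw]
    PD: pen down
    FD 11.7: (-22.76,6.778) -> (-16.91,16.91) [heading=60, draw]
  ]
]
FD 3.9: (-16.91,16.91) -> (-14.96,20.288) [heading=60, draw]
Final: pos=(-14.96,20.288), heading=60, 7 segment(s) drawn
Segments drawn: 7

Answer: 7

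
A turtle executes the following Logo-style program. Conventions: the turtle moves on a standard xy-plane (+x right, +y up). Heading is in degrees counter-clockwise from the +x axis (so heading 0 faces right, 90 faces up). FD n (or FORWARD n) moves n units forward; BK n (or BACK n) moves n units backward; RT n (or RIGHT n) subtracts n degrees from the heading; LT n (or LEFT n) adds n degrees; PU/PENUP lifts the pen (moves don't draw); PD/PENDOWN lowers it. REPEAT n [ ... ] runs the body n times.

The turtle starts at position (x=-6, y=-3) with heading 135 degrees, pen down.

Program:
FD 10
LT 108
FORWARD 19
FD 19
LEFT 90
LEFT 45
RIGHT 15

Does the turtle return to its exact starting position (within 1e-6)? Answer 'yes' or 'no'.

Answer: no

Derivation:
Executing turtle program step by step:
Start: pos=(-6,-3), heading=135, pen down
FD 10: (-6,-3) -> (-13.071,4.071) [heading=135, draw]
LT 108: heading 135 -> 243
FD 19: (-13.071,4.071) -> (-21.697,-12.858) [heading=243, draw]
FD 19: (-21.697,-12.858) -> (-30.323,-29.787) [heading=243, draw]
LT 90: heading 243 -> 333
LT 45: heading 333 -> 18
RT 15: heading 18 -> 3
Final: pos=(-30.323,-29.787), heading=3, 3 segment(s) drawn

Start position: (-6, -3)
Final position: (-30.323, -29.787)
Distance = 36.182; >= 1e-6 -> NOT closed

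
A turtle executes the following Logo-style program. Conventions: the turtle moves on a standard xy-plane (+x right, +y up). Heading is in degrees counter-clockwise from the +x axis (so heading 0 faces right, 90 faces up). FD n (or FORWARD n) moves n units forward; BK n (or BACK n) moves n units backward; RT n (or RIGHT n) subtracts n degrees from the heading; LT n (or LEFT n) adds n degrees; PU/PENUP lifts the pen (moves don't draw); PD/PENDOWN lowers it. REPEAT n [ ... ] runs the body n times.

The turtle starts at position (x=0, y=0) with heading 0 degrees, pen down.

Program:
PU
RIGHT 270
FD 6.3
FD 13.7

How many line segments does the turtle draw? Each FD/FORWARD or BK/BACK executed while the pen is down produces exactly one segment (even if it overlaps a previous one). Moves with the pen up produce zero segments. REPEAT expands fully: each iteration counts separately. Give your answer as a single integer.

Answer: 0

Derivation:
Executing turtle program step by step:
Start: pos=(0,0), heading=0, pen down
PU: pen up
RT 270: heading 0 -> 90
FD 6.3: (0,0) -> (0,6.3) [heading=90, move]
FD 13.7: (0,6.3) -> (0,20) [heading=90, move]
Final: pos=(0,20), heading=90, 0 segment(s) drawn
Segments drawn: 0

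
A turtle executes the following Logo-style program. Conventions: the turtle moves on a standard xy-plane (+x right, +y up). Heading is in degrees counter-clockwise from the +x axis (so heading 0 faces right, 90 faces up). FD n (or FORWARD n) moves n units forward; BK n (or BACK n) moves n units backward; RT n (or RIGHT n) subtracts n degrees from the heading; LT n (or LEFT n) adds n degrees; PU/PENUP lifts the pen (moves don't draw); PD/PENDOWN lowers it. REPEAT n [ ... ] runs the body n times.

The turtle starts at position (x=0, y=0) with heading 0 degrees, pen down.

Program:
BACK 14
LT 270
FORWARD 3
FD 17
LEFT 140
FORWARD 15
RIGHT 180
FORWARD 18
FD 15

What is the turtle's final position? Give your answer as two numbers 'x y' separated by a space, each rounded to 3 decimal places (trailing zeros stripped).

Answer: -25.57 -33.789

Derivation:
Executing turtle program step by step:
Start: pos=(0,0), heading=0, pen down
BK 14: (0,0) -> (-14,0) [heading=0, draw]
LT 270: heading 0 -> 270
FD 3: (-14,0) -> (-14,-3) [heading=270, draw]
FD 17: (-14,-3) -> (-14,-20) [heading=270, draw]
LT 140: heading 270 -> 50
FD 15: (-14,-20) -> (-4.358,-8.509) [heading=50, draw]
RT 180: heading 50 -> 230
FD 18: (-4.358,-8.509) -> (-15.928,-22.298) [heading=230, draw]
FD 15: (-15.928,-22.298) -> (-25.57,-33.789) [heading=230, draw]
Final: pos=(-25.57,-33.789), heading=230, 6 segment(s) drawn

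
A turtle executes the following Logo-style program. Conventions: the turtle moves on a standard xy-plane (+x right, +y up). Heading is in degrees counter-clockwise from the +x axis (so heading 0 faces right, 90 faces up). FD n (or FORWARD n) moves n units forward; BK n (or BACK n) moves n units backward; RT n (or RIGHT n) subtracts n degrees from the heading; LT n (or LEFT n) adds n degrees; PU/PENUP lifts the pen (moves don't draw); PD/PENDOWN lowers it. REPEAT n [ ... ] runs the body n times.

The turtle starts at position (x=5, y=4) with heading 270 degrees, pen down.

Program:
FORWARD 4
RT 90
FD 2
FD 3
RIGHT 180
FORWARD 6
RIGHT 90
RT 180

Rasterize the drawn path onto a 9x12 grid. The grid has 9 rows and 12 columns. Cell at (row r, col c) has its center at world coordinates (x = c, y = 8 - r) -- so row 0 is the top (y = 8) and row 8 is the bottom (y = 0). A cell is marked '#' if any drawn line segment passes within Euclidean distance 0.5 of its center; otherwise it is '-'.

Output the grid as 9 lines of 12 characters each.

Answer: ------------
------------
------------
------------
-----#------
-----#------
-----#------
-----#------
#######-----

Derivation:
Segment 0: (5,4) -> (5,0)
Segment 1: (5,0) -> (3,0)
Segment 2: (3,0) -> (-0,0)
Segment 3: (-0,0) -> (6,0)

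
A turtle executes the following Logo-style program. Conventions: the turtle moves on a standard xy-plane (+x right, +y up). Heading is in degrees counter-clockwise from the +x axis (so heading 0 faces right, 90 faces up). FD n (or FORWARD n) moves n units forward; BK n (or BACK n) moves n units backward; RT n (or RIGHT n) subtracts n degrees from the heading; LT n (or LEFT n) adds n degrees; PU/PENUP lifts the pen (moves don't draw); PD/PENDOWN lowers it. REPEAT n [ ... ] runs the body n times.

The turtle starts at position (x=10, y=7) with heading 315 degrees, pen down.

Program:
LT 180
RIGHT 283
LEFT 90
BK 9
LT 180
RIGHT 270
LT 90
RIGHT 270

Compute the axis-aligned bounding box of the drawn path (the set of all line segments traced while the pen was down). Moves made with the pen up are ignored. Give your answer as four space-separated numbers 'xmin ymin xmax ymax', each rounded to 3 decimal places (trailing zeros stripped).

Answer: 5.231 7 10 14.632

Derivation:
Executing turtle program step by step:
Start: pos=(10,7), heading=315, pen down
LT 180: heading 315 -> 135
RT 283: heading 135 -> 212
LT 90: heading 212 -> 302
BK 9: (10,7) -> (5.231,14.632) [heading=302, draw]
LT 180: heading 302 -> 122
RT 270: heading 122 -> 212
LT 90: heading 212 -> 302
RT 270: heading 302 -> 32
Final: pos=(5.231,14.632), heading=32, 1 segment(s) drawn

Segment endpoints: x in {5.231, 10}, y in {7, 14.632}
xmin=5.231, ymin=7, xmax=10, ymax=14.632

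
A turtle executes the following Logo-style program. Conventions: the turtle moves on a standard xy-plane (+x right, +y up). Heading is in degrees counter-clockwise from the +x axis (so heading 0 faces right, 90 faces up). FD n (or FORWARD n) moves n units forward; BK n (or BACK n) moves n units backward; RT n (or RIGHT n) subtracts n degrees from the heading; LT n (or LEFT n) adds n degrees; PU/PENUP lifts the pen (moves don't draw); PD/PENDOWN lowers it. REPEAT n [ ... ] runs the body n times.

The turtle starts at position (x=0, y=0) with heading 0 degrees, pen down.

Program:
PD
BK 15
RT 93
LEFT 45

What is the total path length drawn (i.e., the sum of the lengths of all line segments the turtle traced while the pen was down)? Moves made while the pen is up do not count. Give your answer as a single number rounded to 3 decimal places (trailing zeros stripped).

Executing turtle program step by step:
Start: pos=(0,0), heading=0, pen down
PD: pen down
BK 15: (0,0) -> (-15,0) [heading=0, draw]
RT 93: heading 0 -> 267
LT 45: heading 267 -> 312
Final: pos=(-15,0), heading=312, 1 segment(s) drawn

Segment lengths:
  seg 1: (0,0) -> (-15,0), length = 15
Total = 15

Answer: 15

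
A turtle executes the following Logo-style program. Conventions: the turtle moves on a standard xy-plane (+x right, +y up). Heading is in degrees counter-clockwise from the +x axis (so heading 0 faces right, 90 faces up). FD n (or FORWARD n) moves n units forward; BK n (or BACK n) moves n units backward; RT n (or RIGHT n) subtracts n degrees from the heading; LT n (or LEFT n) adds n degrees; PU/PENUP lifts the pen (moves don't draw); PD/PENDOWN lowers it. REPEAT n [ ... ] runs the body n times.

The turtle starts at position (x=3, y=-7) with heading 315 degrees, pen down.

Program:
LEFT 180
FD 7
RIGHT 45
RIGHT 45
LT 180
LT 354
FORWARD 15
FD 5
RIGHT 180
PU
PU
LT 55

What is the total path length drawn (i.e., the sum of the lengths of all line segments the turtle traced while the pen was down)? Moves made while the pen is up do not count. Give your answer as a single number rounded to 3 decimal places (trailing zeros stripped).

Answer: 27

Derivation:
Executing turtle program step by step:
Start: pos=(3,-7), heading=315, pen down
LT 180: heading 315 -> 135
FD 7: (3,-7) -> (-1.95,-2.05) [heading=135, draw]
RT 45: heading 135 -> 90
RT 45: heading 90 -> 45
LT 180: heading 45 -> 225
LT 354: heading 225 -> 219
FD 15: (-1.95,-2.05) -> (-13.607,-11.49) [heading=219, draw]
FD 5: (-13.607,-11.49) -> (-17.493,-14.637) [heading=219, draw]
RT 180: heading 219 -> 39
PU: pen up
PU: pen up
LT 55: heading 39 -> 94
Final: pos=(-17.493,-14.637), heading=94, 3 segment(s) drawn

Segment lengths:
  seg 1: (3,-7) -> (-1.95,-2.05), length = 7
  seg 2: (-1.95,-2.05) -> (-13.607,-11.49), length = 15
  seg 3: (-13.607,-11.49) -> (-17.493,-14.637), length = 5
Total = 27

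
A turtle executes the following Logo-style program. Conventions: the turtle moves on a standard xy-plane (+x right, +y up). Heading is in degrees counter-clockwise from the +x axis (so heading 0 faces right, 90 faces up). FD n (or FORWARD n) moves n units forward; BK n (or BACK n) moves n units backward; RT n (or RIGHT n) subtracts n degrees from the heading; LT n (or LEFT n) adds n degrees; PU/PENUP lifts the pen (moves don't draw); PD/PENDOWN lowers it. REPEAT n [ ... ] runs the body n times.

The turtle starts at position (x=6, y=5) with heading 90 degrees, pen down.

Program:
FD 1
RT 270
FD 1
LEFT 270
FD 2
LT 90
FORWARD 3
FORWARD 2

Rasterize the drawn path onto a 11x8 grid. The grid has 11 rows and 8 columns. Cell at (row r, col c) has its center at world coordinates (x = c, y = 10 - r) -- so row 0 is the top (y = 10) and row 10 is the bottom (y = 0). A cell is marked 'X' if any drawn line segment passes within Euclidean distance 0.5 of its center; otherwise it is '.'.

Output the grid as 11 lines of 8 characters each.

Segment 0: (6,5) -> (6,6)
Segment 1: (6,6) -> (5,6)
Segment 2: (5,6) -> (5,8)
Segment 3: (5,8) -> (2,8)
Segment 4: (2,8) -> (0,8)

Answer: ........
........
XXXXXX..
.....X..
.....XX.
......X.
........
........
........
........
........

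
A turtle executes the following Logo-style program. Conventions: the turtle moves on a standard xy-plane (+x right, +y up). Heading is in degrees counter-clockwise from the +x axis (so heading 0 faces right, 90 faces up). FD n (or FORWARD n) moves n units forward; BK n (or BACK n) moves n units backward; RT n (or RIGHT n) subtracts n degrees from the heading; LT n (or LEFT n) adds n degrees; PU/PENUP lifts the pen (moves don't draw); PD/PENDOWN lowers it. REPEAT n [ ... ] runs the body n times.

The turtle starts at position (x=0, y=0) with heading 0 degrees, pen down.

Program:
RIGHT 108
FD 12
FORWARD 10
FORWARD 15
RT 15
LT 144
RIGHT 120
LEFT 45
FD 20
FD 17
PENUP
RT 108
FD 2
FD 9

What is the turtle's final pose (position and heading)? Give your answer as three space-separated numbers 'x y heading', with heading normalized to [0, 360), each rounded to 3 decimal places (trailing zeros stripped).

Answer: -0.147 -68.522 198

Derivation:
Executing turtle program step by step:
Start: pos=(0,0), heading=0, pen down
RT 108: heading 0 -> 252
FD 12: (0,0) -> (-3.708,-11.413) [heading=252, draw]
FD 10: (-3.708,-11.413) -> (-6.798,-20.923) [heading=252, draw]
FD 15: (-6.798,-20.923) -> (-11.434,-35.189) [heading=252, draw]
RT 15: heading 252 -> 237
LT 144: heading 237 -> 21
RT 120: heading 21 -> 261
LT 45: heading 261 -> 306
FD 20: (-11.434,-35.189) -> (0.322,-51.369) [heading=306, draw]
FD 17: (0.322,-51.369) -> (10.314,-65.123) [heading=306, draw]
PU: pen up
RT 108: heading 306 -> 198
FD 2: (10.314,-65.123) -> (8.412,-65.741) [heading=198, move]
FD 9: (8.412,-65.741) -> (-0.147,-68.522) [heading=198, move]
Final: pos=(-0.147,-68.522), heading=198, 5 segment(s) drawn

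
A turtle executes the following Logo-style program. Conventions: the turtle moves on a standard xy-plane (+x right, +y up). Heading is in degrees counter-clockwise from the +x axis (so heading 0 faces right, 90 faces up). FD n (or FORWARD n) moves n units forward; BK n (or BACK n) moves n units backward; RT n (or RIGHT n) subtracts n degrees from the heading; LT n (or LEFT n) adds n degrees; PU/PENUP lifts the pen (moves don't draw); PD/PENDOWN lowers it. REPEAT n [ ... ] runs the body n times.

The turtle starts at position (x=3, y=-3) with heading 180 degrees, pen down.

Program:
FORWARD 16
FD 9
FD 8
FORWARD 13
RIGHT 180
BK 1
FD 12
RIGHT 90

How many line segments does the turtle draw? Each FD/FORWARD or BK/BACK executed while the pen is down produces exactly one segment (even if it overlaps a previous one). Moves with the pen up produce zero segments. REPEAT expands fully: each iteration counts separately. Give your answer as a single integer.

Executing turtle program step by step:
Start: pos=(3,-3), heading=180, pen down
FD 16: (3,-3) -> (-13,-3) [heading=180, draw]
FD 9: (-13,-3) -> (-22,-3) [heading=180, draw]
FD 8: (-22,-3) -> (-30,-3) [heading=180, draw]
FD 13: (-30,-3) -> (-43,-3) [heading=180, draw]
RT 180: heading 180 -> 0
BK 1: (-43,-3) -> (-44,-3) [heading=0, draw]
FD 12: (-44,-3) -> (-32,-3) [heading=0, draw]
RT 90: heading 0 -> 270
Final: pos=(-32,-3), heading=270, 6 segment(s) drawn
Segments drawn: 6

Answer: 6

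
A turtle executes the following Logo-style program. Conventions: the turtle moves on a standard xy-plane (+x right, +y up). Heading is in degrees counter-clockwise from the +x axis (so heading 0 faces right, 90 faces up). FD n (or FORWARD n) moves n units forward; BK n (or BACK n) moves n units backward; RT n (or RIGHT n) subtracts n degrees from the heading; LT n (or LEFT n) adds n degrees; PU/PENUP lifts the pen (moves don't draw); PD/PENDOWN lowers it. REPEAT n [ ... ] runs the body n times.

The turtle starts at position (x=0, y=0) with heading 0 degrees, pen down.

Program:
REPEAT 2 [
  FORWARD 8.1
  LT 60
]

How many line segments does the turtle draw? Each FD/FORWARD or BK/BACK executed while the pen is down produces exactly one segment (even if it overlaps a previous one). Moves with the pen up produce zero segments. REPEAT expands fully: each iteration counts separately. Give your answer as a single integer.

Executing turtle program step by step:
Start: pos=(0,0), heading=0, pen down
REPEAT 2 [
  -- iteration 1/2 --
  FD 8.1: (0,0) -> (8.1,0) [heading=0, draw]
  LT 60: heading 0 -> 60
  -- iteration 2/2 --
  FD 8.1: (8.1,0) -> (12.15,7.015) [heading=60, draw]
  LT 60: heading 60 -> 120
]
Final: pos=(12.15,7.015), heading=120, 2 segment(s) drawn
Segments drawn: 2

Answer: 2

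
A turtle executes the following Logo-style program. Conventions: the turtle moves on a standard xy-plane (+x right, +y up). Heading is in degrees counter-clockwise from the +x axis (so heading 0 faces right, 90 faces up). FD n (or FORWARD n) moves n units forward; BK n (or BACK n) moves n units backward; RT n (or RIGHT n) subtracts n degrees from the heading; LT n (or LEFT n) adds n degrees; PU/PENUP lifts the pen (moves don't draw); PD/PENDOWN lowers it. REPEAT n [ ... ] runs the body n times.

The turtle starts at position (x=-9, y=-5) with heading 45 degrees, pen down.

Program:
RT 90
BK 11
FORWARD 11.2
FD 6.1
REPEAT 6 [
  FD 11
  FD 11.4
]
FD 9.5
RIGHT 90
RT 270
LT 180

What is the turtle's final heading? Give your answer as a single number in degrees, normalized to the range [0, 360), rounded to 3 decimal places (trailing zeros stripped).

Answer: 135

Derivation:
Executing turtle program step by step:
Start: pos=(-9,-5), heading=45, pen down
RT 90: heading 45 -> 315
BK 11: (-9,-5) -> (-16.778,2.778) [heading=315, draw]
FD 11.2: (-16.778,2.778) -> (-8.859,-5.141) [heading=315, draw]
FD 6.1: (-8.859,-5.141) -> (-4.545,-9.455) [heading=315, draw]
REPEAT 6 [
  -- iteration 1/6 --
  FD 11: (-4.545,-9.455) -> (3.233,-17.233) [heading=315, draw]
  FD 11.4: (3.233,-17.233) -> (11.294,-25.294) [heading=315, draw]
  -- iteration 2/6 --
  FD 11: (11.294,-25.294) -> (19.072,-33.072) [heading=315, draw]
  FD 11.4: (19.072,-33.072) -> (27.133,-41.133) [heading=315, draw]
  -- iteration 3/6 --
  FD 11: (27.133,-41.133) -> (34.911,-48.911) [heading=315, draw]
  FD 11.4: (34.911,-48.911) -> (42.972,-56.972) [heading=315, draw]
  -- iteration 4/6 --
  FD 11: (42.972,-56.972) -> (50.751,-64.751) [heading=315, draw]
  FD 11.4: (50.751,-64.751) -> (58.812,-72.812) [heading=315, draw]
  -- iteration 5/6 --
  FD 11: (58.812,-72.812) -> (66.59,-80.59) [heading=315, draw]
  FD 11.4: (66.59,-80.59) -> (74.651,-88.651) [heading=315, draw]
  -- iteration 6/6 --
  FD 11: (74.651,-88.651) -> (82.429,-96.429) [heading=315, draw]
  FD 11.4: (82.429,-96.429) -> (90.49,-104.49) [heading=315, draw]
]
FD 9.5: (90.49,-104.49) -> (97.207,-111.207) [heading=315, draw]
RT 90: heading 315 -> 225
RT 270: heading 225 -> 315
LT 180: heading 315 -> 135
Final: pos=(97.207,-111.207), heading=135, 16 segment(s) drawn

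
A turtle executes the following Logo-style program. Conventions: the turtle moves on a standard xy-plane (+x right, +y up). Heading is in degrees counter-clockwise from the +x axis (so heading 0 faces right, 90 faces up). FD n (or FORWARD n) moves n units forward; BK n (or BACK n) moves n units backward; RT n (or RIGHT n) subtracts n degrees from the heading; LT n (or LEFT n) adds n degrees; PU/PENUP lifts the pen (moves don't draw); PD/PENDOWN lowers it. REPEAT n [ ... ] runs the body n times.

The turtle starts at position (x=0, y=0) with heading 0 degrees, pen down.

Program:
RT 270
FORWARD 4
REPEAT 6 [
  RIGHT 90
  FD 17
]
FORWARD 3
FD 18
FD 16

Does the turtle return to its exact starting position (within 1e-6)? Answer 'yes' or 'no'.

Answer: no

Derivation:
Executing turtle program step by step:
Start: pos=(0,0), heading=0, pen down
RT 270: heading 0 -> 90
FD 4: (0,0) -> (0,4) [heading=90, draw]
REPEAT 6 [
  -- iteration 1/6 --
  RT 90: heading 90 -> 0
  FD 17: (0,4) -> (17,4) [heading=0, draw]
  -- iteration 2/6 --
  RT 90: heading 0 -> 270
  FD 17: (17,4) -> (17,-13) [heading=270, draw]
  -- iteration 3/6 --
  RT 90: heading 270 -> 180
  FD 17: (17,-13) -> (0,-13) [heading=180, draw]
  -- iteration 4/6 --
  RT 90: heading 180 -> 90
  FD 17: (0,-13) -> (0,4) [heading=90, draw]
  -- iteration 5/6 --
  RT 90: heading 90 -> 0
  FD 17: (0,4) -> (17,4) [heading=0, draw]
  -- iteration 6/6 --
  RT 90: heading 0 -> 270
  FD 17: (17,4) -> (17,-13) [heading=270, draw]
]
FD 3: (17,-13) -> (17,-16) [heading=270, draw]
FD 18: (17,-16) -> (17,-34) [heading=270, draw]
FD 16: (17,-34) -> (17,-50) [heading=270, draw]
Final: pos=(17,-50), heading=270, 10 segment(s) drawn

Start position: (0, 0)
Final position: (17, -50)
Distance = 52.811; >= 1e-6 -> NOT closed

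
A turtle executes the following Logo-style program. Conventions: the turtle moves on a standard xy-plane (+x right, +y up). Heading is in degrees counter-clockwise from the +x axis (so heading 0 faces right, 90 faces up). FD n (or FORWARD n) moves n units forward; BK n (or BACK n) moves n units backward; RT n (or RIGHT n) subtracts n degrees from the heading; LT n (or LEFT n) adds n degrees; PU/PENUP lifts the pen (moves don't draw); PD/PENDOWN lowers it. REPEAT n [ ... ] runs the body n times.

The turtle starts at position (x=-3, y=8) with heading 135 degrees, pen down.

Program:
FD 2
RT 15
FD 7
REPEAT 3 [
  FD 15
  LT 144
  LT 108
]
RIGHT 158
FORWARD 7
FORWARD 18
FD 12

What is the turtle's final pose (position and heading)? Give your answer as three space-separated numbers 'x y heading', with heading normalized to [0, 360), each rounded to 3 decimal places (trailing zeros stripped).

Executing turtle program step by step:
Start: pos=(-3,8), heading=135, pen down
FD 2: (-3,8) -> (-4.414,9.414) [heading=135, draw]
RT 15: heading 135 -> 120
FD 7: (-4.414,9.414) -> (-7.914,15.476) [heading=120, draw]
REPEAT 3 [
  -- iteration 1/3 --
  FD 15: (-7.914,15.476) -> (-15.414,28.467) [heading=120, draw]
  LT 144: heading 120 -> 264
  LT 108: heading 264 -> 12
  -- iteration 2/3 --
  FD 15: (-15.414,28.467) -> (-0.742,31.585) [heading=12, draw]
  LT 144: heading 12 -> 156
  LT 108: heading 156 -> 264
  -- iteration 3/3 --
  FD 15: (-0.742,31.585) -> (-2.31,16.668) [heading=264, draw]
  LT 144: heading 264 -> 48
  LT 108: heading 48 -> 156
]
RT 158: heading 156 -> 358
FD 7: (-2.31,16.668) -> (4.686,16.423) [heading=358, draw]
FD 18: (4.686,16.423) -> (22.675,15.795) [heading=358, draw]
FD 12: (22.675,15.795) -> (34.668,15.376) [heading=358, draw]
Final: pos=(34.668,15.376), heading=358, 8 segment(s) drawn

Answer: 34.668 15.376 358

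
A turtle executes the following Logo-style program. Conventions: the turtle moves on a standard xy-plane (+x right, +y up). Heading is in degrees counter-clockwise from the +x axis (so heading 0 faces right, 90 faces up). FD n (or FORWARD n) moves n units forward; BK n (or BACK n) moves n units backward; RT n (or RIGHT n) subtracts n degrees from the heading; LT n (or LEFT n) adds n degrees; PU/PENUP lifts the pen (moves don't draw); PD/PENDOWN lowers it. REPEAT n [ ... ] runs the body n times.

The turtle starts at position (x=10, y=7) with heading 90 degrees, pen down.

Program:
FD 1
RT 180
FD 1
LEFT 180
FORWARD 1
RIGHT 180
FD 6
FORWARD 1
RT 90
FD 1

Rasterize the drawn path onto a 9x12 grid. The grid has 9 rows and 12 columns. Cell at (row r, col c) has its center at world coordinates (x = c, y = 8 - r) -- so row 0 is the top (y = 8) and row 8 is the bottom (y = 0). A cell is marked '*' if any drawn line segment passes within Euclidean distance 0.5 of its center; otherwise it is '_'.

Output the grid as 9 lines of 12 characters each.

Answer: __________*_
__________*_
__________*_
__________*_
__________*_
__________*_
__________*_
_________**_
____________

Derivation:
Segment 0: (10,7) -> (10,8)
Segment 1: (10,8) -> (10,7)
Segment 2: (10,7) -> (10,8)
Segment 3: (10,8) -> (10,2)
Segment 4: (10,2) -> (10,1)
Segment 5: (10,1) -> (9,1)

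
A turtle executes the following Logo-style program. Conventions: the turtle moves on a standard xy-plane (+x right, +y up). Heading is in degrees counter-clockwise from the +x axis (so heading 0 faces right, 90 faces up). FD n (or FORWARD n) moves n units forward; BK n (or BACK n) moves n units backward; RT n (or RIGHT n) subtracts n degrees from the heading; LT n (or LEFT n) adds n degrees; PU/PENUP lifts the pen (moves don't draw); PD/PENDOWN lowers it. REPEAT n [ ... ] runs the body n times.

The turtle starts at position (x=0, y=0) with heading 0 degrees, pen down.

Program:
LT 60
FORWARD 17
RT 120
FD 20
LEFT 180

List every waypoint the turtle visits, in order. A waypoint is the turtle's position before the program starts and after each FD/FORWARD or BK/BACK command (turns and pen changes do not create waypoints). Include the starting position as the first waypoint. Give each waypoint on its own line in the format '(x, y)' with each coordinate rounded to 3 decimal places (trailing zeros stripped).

Executing turtle program step by step:
Start: pos=(0,0), heading=0, pen down
LT 60: heading 0 -> 60
FD 17: (0,0) -> (8.5,14.722) [heading=60, draw]
RT 120: heading 60 -> 300
FD 20: (8.5,14.722) -> (18.5,-2.598) [heading=300, draw]
LT 180: heading 300 -> 120
Final: pos=(18.5,-2.598), heading=120, 2 segment(s) drawn
Waypoints (3 total):
(0, 0)
(8.5, 14.722)
(18.5, -2.598)

Answer: (0, 0)
(8.5, 14.722)
(18.5, -2.598)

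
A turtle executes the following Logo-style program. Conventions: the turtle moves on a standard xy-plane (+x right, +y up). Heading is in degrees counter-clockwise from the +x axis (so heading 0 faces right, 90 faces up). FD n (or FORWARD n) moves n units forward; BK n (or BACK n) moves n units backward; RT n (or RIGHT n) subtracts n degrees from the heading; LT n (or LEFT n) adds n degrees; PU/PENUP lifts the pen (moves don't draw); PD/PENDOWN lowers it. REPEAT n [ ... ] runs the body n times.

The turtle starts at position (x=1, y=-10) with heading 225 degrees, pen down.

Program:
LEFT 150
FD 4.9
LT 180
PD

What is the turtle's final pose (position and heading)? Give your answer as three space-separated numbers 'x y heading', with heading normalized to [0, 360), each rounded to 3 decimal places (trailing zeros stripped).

Answer: 5.733 -8.732 195

Derivation:
Executing turtle program step by step:
Start: pos=(1,-10), heading=225, pen down
LT 150: heading 225 -> 15
FD 4.9: (1,-10) -> (5.733,-8.732) [heading=15, draw]
LT 180: heading 15 -> 195
PD: pen down
Final: pos=(5.733,-8.732), heading=195, 1 segment(s) drawn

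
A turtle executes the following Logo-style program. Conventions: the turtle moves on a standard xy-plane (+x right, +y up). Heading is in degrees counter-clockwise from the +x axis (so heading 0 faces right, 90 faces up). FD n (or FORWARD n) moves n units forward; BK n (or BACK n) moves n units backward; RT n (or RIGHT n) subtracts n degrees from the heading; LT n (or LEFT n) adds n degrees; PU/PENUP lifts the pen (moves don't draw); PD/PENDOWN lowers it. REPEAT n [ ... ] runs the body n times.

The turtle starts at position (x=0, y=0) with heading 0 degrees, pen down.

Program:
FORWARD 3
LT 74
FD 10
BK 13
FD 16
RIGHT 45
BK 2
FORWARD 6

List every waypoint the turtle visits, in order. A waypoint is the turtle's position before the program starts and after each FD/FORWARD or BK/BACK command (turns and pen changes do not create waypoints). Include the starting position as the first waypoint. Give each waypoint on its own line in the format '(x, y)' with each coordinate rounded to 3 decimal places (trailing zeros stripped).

Answer: (0, 0)
(3, 0)
(5.756, 9.613)
(2.173, -2.884)
(6.583, 12.496)
(4.834, 11.527)
(10.082, 14.436)

Derivation:
Executing turtle program step by step:
Start: pos=(0,0), heading=0, pen down
FD 3: (0,0) -> (3,0) [heading=0, draw]
LT 74: heading 0 -> 74
FD 10: (3,0) -> (5.756,9.613) [heading=74, draw]
BK 13: (5.756,9.613) -> (2.173,-2.884) [heading=74, draw]
FD 16: (2.173,-2.884) -> (6.583,12.496) [heading=74, draw]
RT 45: heading 74 -> 29
BK 2: (6.583,12.496) -> (4.834,11.527) [heading=29, draw]
FD 6: (4.834,11.527) -> (10.082,14.436) [heading=29, draw]
Final: pos=(10.082,14.436), heading=29, 6 segment(s) drawn
Waypoints (7 total):
(0, 0)
(3, 0)
(5.756, 9.613)
(2.173, -2.884)
(6.583, 12.496)
(4.834, 11.527)
(10.082, 14.436)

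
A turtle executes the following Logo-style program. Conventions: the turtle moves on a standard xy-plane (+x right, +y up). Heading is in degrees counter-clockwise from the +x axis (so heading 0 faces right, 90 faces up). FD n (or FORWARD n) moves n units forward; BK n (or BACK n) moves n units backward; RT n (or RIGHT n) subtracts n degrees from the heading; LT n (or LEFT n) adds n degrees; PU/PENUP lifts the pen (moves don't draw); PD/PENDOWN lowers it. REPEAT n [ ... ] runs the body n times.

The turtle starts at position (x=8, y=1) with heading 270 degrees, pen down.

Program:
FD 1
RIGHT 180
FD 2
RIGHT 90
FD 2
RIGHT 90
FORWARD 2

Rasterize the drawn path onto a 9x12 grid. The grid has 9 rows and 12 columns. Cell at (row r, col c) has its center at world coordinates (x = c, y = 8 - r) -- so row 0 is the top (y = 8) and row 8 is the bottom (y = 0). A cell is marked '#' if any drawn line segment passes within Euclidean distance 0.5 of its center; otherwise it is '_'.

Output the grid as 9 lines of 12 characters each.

Answer: ____________
____________
____________
____________
____________
____________
________###_
________#_#_
________#_#_

Derivation:
Segment 0: (8,1) -> (8,0)
Segment 1: (8,0) -> (8,2)
Segment 2: (8,2) -> (10,2)
Segment 3: (10,2) -> (10,0)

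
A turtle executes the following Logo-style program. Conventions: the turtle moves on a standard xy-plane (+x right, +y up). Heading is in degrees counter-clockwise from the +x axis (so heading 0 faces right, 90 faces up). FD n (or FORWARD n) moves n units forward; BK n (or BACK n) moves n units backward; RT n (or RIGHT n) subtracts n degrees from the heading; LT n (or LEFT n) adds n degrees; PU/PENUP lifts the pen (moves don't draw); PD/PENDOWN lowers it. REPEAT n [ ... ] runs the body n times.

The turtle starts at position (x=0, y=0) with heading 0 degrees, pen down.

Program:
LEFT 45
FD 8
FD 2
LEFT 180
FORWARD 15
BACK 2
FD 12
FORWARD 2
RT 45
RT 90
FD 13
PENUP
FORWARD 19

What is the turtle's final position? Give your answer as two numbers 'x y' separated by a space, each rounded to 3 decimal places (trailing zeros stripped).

Executing turtle program step by step:
Start: pos=(0,0), heading=0, pen down
LT 45: heading 0 -> 45
FD 8: (0,0) -> (5.657,5.657) [heading=45, draw]
FD 2: (5.657,5.657) -> (7.071,7.071) [heading=45, draw]
LT 180: heading 45 -> 225
FD 15: (7.071,7.071) -> (-3.536,-3.536) [heading=225, draw]
BK 2: (-3.536,-3.536) -> (-2.121,-2.121) [heading=225, draw]
FD 12: (-2.121,-2.121) -> (-10.607,-10.607) [heading=225, draw]
FD 2: (-10.607,-10.607) -> (-12.021,-12.021) [heading=225, draw]
RT 45: heading 225 -> 180
RT 90: heading 180 -> 90
FD 13: (-12.021,-12.021) -> (-12.021,0.979) [heading=90, draw]
PU: pen up
FD 19: (-12.021,0.979) -> (-12.021,19.979) [heading=90, move]
Final: pos=(-12.021,19.979), heading=90, 7 segment(s) drawn

Answer: -12.021 19.979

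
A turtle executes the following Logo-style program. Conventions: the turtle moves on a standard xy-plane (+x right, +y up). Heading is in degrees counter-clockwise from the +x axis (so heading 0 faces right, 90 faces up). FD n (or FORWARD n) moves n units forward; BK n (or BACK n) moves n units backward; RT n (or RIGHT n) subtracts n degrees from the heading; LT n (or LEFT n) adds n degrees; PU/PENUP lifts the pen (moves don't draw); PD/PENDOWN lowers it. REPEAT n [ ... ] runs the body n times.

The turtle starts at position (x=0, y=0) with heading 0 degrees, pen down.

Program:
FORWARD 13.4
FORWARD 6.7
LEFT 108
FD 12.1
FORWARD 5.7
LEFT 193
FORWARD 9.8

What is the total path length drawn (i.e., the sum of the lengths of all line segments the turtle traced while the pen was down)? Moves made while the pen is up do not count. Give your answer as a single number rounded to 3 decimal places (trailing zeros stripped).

Answer: 47.7

Derivation:
Executing turtle program step by step:
Start: pos=(0,0), heading=0, pen down
FD 13.4: (0,0) -> (13.4,0) [heading=0, draw]
FD 6.7: (13.4,0) -> (20.1,0) [heading=0, draw]
LT 108: heading 0 -> 108
FD 12.1: (20.1,0) -> (16.361,11.508) [heading=108, draw]
FD 5.7: (16.361,11.508) -> (14.599,16.929) [heading=108, draw]
LT 193: heading 108 -> 301
FD 9.8: (14.599,16.929) -> (19.647,8.529) [heading=301, draw]
Final: pos=(19.647,8.529), heading=301, 5 segment(s) drawn

Segment lengths:
  seg 1: (0,0) -> (13.4,0), length = 13.4
  seg 2: (13.4,0) -> (20.1,0), length = 6.7
  seg 3: (20.1,0) -> (16.361,11.508), length = 12.1
  seg 4: (16.361,11.508) -> (14.599,16.929), length = 5.7
  seg 5: (14.599,16.929) -> (19.647,8.529), length = 9.8
Total = 47.7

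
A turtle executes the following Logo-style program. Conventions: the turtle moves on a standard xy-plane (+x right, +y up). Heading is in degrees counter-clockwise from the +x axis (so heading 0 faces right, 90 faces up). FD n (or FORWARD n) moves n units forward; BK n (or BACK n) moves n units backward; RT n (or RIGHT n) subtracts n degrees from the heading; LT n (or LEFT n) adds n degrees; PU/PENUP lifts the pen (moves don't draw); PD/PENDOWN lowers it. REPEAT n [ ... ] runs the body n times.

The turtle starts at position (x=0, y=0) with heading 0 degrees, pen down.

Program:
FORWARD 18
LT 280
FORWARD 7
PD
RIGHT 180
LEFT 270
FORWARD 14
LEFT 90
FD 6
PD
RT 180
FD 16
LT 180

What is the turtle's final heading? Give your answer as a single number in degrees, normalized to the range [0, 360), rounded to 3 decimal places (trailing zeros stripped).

Executing turtle program step by step:
Start: pos=(0,0), heading=0, pen down
FD 18: (0,0) -> (18,0) [heading=0, draw]
LT 280: heading 0 -> 280
FD 7: (18,0) -> (19.216,-6.894) [heading=280, draw]
PD: pen down
RT 180: heading 280 -> 100
LT 270: heading 100 -> 10
FD 14: (19.216,-6.894) -> (33.003,-4.463) [heading=10, draw]
LT 90: heading 10 -> 100
FD 6: (33.003,-4.463) -> (31.961,1.446) [heading=100, draw]
PD: pen down
RT 180: heading 100 -> 280
FD 16: (31.961,1.446) -> (34.739,-14.311) [heading=280, draw]
LT 180: heading 280 -> 100
Final: pos=(34.739,-14.311), heading=100, 5 segment(s) drawn

Answer: 100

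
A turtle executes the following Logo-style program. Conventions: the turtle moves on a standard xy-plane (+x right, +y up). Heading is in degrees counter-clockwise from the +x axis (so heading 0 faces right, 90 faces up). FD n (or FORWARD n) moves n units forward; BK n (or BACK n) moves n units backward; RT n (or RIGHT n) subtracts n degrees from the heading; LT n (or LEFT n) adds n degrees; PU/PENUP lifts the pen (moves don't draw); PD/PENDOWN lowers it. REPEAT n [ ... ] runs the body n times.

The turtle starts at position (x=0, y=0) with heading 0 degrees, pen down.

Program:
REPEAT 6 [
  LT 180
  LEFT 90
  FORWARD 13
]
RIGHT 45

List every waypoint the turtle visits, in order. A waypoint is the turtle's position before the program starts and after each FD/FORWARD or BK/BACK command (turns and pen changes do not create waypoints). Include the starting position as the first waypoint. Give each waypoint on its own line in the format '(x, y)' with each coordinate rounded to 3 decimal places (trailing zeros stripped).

Executing turtle program step by step:
Start: pos=(0,0), heading=0, pen down
REPEAT 6 [
  -- iteration 1/6 --
  LT 180: heading 0 -> 180
  LT 90: heading 180 -> 270
  FD 13: (0,0) -> (0,-13) [heading=270, draw]
  -- iteration 2/6 --
  LT 180: heading 270 -> 90
  LT 90: heading 90 -> 180
  FD 13: (0,-13) -> (-13,-13) [heading=180, draw]
  -- iteration 3/6 --
  LT 180: heading 180 -> 0
  LT 90: heading 0 -> 90
  FD 13: (-13,-13) -> (-13,0) [heading=90, draw]
  -- iteration 4/6 --
  LT 180: heading 90 -> 270
  LT 90: heading 270 -> 0
  FD 13: (-13,0) -> (0,0) [heading=0, draw]
  -- iteration 5/6 --
  LT 180: heading 0 -> 180
  LT 90: heading 180 -> 270
  FD 13: (0,0) -> (0,-13) [heading=270, draw]
  -- iteration 6/6 --
  LT 180: heading 270 -> 90
  LT 90: heading 90 -> 180
  FD 13: (0,-13) -> (-13,-13) [heading=180, draw]
]
RT 45: heading 180 -> 135
Final: pos=(-13,-13), heading=135, 6 segment(s) drawn
Waypoints (7 total):
(0, 0)
(0, -13)
(-13, -13)
(-13, 0)
(0, 0)
(0, -13)
(-13, -13)

Answer: (0, 0)
(0, -13)
(-13, -13)
(-13, 0)
(0, 0)
(0, -13)
(-13, -13)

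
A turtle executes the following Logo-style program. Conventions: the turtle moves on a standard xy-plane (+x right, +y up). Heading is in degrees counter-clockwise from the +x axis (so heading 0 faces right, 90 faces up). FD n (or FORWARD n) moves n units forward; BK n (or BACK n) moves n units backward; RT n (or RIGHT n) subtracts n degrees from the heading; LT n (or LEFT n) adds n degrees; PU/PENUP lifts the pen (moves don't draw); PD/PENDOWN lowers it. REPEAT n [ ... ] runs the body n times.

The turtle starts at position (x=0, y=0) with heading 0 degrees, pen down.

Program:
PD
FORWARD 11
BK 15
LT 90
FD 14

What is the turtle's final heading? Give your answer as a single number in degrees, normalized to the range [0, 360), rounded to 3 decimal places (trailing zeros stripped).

Answer: 90

Derivation:
Executing turtle program step by step:
Start: pos=(0,0), heading=0, pen down
PD: pen down
FD 11: (0,0) -> (11,0) [heading=0, draw]
BK 15: (11,0) -> (-4,0) [heading=0, draw]
LT 90: heading 0 -> 90
FD 14: (-4,0) -> (-4,14) [heading=90, draw]
Final: pos=(-4,14), heading=90, 3 segment(s) drawn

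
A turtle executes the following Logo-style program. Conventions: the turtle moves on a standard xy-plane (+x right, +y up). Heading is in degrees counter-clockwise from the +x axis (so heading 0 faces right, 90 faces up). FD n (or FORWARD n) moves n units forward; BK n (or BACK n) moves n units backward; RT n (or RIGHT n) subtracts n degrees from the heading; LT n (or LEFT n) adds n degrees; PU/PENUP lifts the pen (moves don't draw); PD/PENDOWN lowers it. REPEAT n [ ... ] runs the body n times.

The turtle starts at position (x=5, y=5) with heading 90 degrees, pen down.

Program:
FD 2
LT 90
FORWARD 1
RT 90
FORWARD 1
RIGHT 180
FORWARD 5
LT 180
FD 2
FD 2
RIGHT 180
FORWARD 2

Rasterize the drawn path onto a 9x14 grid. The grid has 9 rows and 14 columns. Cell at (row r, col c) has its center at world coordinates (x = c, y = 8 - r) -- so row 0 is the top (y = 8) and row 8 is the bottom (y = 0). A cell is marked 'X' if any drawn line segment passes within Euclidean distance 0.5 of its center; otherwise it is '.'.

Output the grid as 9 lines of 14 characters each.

Segment 0: (5,5) -> (5,7)
Segment 1: (5,7) -> (4,7)
Segment 2: (4,7) -> (4,8)
Segment 3: (4,8) -> (4,3)
Segment 4: (4,3) -> (4,5)
Segment 5: (4,5) -> (4,7)
Segment 6: (4,7) -> (4,5)

Answer: ....X.........
....XX........
....XX........
....XX........
....X.........
....X.........
..............
..............
..............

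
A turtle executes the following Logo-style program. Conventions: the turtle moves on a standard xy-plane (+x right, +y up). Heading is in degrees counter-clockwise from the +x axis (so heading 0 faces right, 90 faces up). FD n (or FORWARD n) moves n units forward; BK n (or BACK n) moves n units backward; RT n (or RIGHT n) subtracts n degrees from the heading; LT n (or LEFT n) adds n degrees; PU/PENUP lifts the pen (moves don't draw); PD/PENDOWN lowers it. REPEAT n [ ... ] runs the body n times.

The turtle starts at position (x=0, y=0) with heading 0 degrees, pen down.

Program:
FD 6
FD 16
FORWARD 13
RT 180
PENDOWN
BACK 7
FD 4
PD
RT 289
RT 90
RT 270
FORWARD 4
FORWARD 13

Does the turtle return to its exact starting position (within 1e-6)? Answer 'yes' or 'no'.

Answer: no

Derivation:
Executing turtle program step by step:
Start: pos=(0,0), heading=0, pen down
FD 6: (0,0) -> (6,0) [heading=0, draw]
FD 16: (6,0) -> (22,0) [heading=0, draw]
FD 13: (22,0) -> (35,0) [heading=0, draw]
RT 180: heading 0 -> 180
PD: pen down
BK 7: (35,0) -> (42,0) [heading=180, draw]
FD 4: (42,0) -> (38,0) [heading=180, draw]
PD: pen down
RT 289: heading 180 -> 251
RT 90: heading 251 -> 161
RT 270: heading 161 -> 251
FD 4: (38,0) -> (36.698,-3.782) [heading=251, draw]
FD 13: (36.698,-3.782) -> (32.465,-16.074) [heading=251, draw]
Final: pos=(32.465,-16.074), heading=251, 7 segment(s) drawn

Start position: (0, 0)
Final position: (32.465, -16.074)
Distance = 36.227; >= 1e-6 -> NOT closed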